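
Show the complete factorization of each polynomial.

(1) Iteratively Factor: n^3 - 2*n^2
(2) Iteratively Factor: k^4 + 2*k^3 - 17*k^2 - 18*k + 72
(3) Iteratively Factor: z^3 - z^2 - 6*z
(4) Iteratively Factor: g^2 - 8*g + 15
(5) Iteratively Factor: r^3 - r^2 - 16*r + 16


(1) = (n)*(n^2 - 2*n) = n^2*(n - 2)
(2) = (k + 3)*(k^3 - k^2 - 14*k + 24) = (k - 2)*(k + 3)*(k^2 + k - 12) = (k - 3)*(k - 2)*(k + 3)*(k + 4)
(3) = (z)*(z^2 - z - 6) = z*(z - 3)*(z + 2)
(4) = (g - 3)*(g - 5)
(5) = (r + 4)*(r^2 - 5*r + 4) = (r - 4)*(r + 4)*(r - 1)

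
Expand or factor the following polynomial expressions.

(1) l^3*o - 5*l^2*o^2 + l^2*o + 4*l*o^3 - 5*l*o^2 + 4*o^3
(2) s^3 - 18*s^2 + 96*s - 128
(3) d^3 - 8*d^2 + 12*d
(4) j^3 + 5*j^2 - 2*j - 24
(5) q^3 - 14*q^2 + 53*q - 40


(1) = (l - 4*o)*(l - o)*(l*o + o)
(2) = (s - 8)^2*(s - 2)
(3) = d*(d - 6)*(d - 2)
(4) = (j - 2)*(j + 3)*(j + 4)
(5) = (q - 8)*(q - 5)*(q - 1)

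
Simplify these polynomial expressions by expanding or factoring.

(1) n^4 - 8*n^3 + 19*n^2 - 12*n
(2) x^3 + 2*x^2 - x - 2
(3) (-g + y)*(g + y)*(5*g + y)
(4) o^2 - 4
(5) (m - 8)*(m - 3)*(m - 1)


(1) = n*(n - 4)*(n - 3)*(n - 1)
(2) = (x - 1)*(x + 1)*(x + 2)
(3) = -5*g^3 - g^2*y + 5*g*y^2 + y^3
(4) = (o - 2)*(o + 2)
(5) = m^3 - 12*m^2 + 35*m - 24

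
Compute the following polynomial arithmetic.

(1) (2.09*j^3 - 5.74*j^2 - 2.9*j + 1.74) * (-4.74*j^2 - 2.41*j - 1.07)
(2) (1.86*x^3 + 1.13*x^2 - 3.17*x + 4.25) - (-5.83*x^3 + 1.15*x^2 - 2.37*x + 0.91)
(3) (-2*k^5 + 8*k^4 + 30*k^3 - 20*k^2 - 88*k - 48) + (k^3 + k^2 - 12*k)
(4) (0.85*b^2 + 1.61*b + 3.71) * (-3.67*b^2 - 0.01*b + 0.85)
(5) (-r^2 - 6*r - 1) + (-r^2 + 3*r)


(1) = -9.9066*j^5 + 22.1707*j^4 + 25.3431*j^3 + 4.8832*j^2 - 1.0904*j - 1.8618
(2) = 7.69*x^3 - 0.02*x^2 - 0.8*x + 3.34
(3) = -2*k^5 + 8*k^4 + 31*k^3 - 19*k^2 - 100*k - 48
(4) = -3.1195*b^4 - 5.9172*b^3 - 12.9093*b^2 + 1.3314*b + 3.1535
(5) = -2*r^2 - 3*r - 1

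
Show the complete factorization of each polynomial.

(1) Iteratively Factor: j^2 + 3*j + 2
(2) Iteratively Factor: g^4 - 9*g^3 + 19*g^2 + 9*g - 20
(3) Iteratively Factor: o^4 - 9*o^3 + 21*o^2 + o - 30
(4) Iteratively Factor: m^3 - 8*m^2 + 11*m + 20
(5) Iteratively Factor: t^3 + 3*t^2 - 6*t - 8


(1) = (j + 1)*(j + 2)
(2) = (g - 1)*(g^3 - 8*g^2 + 11*g + 20) = (g - 5)*(g - 1)*(g^2 - 3*g - 4) = (g - 5)*(g - 1)*(g + 1)*(g - 4)
(3) = (o - 5)*(o^3 - 4*o^2 + o + 6) = (o - 5)*(o - 2)*(o^2 - 2*o - 3) = (o - 5)*(o - 2)*(o + 1)*(o - 3)
(4) = (m + 1)*(m^2 - 9*m + 20) = (m - 5)*(m + 1)*(m - 4)
(5) = (t + 1)*(t^2 + 2*t - 8) = (t + 1)*(t + 4)*(t - 2)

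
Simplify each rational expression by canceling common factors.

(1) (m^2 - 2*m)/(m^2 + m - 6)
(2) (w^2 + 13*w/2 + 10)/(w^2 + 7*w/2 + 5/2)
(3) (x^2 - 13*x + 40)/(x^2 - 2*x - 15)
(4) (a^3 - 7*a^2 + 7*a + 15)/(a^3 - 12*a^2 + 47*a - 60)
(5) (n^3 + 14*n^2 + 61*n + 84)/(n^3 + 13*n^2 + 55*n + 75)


(1) = m/(m + 3)
(2) = (w + 4)/(w + 1)
(3) = (x - 8)/(x + 3)
(4) = (a + 1)/(a - 4)
(5) = (n^2 + 11*n + 28)/(n^2 + 10*n + 25)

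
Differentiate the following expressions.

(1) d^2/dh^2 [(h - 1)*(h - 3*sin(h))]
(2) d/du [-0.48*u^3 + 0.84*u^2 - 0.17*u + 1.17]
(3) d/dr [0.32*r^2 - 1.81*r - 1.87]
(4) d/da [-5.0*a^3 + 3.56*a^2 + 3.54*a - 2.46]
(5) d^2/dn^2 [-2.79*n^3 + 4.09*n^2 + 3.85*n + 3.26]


(1) = (3*h - 3)*sin(h) - 6*cos(h) + 2
(2) = -1.44*u^2 + 1.68*u - 0.17
(3) = 0.64*r - 1.81
(4) = -15.0*a^2 + 7.12*a + 3.54
(5) = 8.18 - 16.74*n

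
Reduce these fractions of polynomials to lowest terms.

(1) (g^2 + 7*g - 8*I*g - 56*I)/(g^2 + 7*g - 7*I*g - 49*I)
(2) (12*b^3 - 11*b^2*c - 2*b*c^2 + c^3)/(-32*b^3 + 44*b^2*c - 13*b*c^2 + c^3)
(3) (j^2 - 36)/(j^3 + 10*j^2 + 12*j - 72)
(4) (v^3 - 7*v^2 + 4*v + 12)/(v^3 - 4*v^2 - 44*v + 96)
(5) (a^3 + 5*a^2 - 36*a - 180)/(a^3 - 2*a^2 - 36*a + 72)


(1) = (g - 8*I)/(g - 7*I)
(2) = (-3*b - c)/(8*b - c)
(3) = (j - 6)/(j^2 + 4*j - 12)
(4) = (v^2 - 5*v - 6)/(v^2 - 2*v - 48)
(5) = (a + 5)/(a - 2)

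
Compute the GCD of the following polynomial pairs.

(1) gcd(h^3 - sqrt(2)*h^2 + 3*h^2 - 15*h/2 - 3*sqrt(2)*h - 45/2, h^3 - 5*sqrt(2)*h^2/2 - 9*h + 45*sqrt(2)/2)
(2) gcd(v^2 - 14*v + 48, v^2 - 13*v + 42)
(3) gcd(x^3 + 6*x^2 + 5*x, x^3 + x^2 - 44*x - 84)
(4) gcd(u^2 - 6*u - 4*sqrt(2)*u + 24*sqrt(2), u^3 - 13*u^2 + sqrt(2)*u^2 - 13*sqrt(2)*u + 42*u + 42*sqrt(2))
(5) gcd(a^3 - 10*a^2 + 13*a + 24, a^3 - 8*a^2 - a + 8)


(1) = gcd((h + 3)*(h - 5*sqrt(2)/2)*(h + 3*sqrt(2)/2), (h - 3)*(h + 3)*(h - 5*sqrt(2)/2)) = h^2 + h*(3 - 5*sqrt(2)/2) - 15*sqrt(2)/2
(2) = v - 6
(3) = gcd(x*(x + 1)*(x + 5), (x - 7)*(x + 2)*(x + 6)) = 1
(4) = gcd((u - 6)*(u - 4*sqrt(2)), (u - 7)*(u - 6)*(u + sqrt(2))) = u - 6
(5) = a^2 - 7*a - 8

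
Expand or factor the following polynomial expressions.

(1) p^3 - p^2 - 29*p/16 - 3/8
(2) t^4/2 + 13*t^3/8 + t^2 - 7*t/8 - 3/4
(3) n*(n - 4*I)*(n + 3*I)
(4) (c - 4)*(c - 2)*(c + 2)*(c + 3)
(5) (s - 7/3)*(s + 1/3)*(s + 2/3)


(1) = (p - 2)*(p + 1/4)*(p + 3/4)
(2) = (t/2 + 1/2)*(t - 3/4)*(t + 1)*(t + 2)
(3) = n^3 - I*n^2 + 12*n
(4) = c^4 - c^3 - 16*c^2 + 4*c + 48
(5) = s^3 - 4*s^2/3 - 19*s/9 - 14/27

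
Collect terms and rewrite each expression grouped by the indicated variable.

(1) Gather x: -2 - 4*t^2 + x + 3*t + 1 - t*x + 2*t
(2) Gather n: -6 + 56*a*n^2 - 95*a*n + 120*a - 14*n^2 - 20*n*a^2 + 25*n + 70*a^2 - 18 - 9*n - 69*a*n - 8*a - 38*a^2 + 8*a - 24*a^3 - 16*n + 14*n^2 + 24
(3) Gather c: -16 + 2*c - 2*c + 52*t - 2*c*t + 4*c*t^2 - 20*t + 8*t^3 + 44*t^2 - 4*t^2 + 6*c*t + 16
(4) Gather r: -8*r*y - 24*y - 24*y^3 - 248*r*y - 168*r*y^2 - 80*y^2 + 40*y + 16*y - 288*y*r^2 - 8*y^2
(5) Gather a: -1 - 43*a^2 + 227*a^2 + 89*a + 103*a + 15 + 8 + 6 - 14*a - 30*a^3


(1) = -4*t^2 + 5*t + x*(1 - t) - 1
(2) = -24*a^3 + 32*a^2 + 56*a*n^2 + 120*a + n*(-20*a^2 - 164*a)
(3) = c*(4*t^2 + 4*t) + 8*t^3 + 40*t^2 + 32*t
(4) = -288*r^2*y + r*(-168*y^2 - 256*y) - 24*y^3 - 88*y^2 + 32*y
(5) = -30*a^3 + 184*a^2 + 178*a + 28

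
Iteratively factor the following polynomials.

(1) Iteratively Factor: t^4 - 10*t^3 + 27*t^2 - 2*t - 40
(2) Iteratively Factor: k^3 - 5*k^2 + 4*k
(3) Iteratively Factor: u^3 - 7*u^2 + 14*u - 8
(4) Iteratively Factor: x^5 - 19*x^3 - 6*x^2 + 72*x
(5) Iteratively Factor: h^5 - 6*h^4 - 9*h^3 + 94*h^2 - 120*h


(1) = (t - 5)*(t^3 - 5*t^2 + 2*t + 8) = (t - 5)*(t - 2)*(t^2 - 3*t - 4) = (t - 5)*(t - 2)*(t + 1)*(t - 4)
(2) = (k - 4)*(k^2 - k) = (k - 4)*(k - 1)*(k)
(3) = (u - 2)*(u^2 - 5*u + 4) = (u - 2)*(u - 1)*(u - 4)
(4) = (x)*(x^4 - 19*x^2 - 6*x + 72) = x*(x + 3)*(x^3 - 3*x^2 - 10*x + 24) = x*(x + 3)^2*(x^2 - 6*x + 8) = x*(x - 4)*(x + 3)^2*(x - 2)
(5) = (h - 2)*(h^4 - 4*h^3 - 17*h^2 + 60*h) = (h - 5)*(h - 2)*(h^3 + h^2 - 12*h) = (h - 5)*(h - 2)*(h + 4)*(h^2 - 3*h) = h*(h - 5)*(h - 2)*(h + 4)*(h - 3)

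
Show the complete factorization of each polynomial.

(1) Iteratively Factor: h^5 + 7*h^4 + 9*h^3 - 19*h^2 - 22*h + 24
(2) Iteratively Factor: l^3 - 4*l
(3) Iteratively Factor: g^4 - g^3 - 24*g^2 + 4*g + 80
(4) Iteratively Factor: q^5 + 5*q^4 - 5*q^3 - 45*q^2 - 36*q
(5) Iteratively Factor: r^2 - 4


(1) = (h - 1)*(h^4 + 8*h^3 + 17*h^2 - 2*h - 24) = (h - 1)*(h + 3)*(h^3 + 5*h^2 + 2*h - 8) = (h - 1)*(h + 3)*(h + 4)*(h^2 + h - 2) = (h - 1)^2*(h + 3)*(h + 4)*(h + 2)
(2) = (l + 2)*(l^2 - 2*l) = l*(l + 2)*(l - 2)
(3) = (g - 5)*(g^3 + 4*g^2 - 4*g - 16) = (g - 5)*(g + 4)*(g^2 - 4) = (g - 5)*(g - 2)*(g + 4)*(g + 2)
(4) = (q)*(q^4 + 5*q^3 - 5*q^2 - 45*q - 36) = q*(q - 3)*(q^3 + 8*q^2 + 19*q + 12) = q*(q - 3)*(q + 3)*(q^2 + 5*q + 4) = q*(q - 3)*(q + 3)*(q + 4)*(q + 1)
(5) = (r + 2)*(r - 2)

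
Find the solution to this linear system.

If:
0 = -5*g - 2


Then:
g = -2/5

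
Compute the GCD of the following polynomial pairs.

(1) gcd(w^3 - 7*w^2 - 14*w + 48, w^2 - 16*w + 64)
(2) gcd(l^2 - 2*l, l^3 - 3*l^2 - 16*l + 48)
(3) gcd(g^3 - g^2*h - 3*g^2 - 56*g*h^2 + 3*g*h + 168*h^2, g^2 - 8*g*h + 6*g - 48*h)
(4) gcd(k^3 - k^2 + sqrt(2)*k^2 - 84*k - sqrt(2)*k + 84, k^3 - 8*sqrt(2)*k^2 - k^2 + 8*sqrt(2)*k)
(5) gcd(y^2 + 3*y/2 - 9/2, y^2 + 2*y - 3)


(1) = w - 8
(2) = 1
(3) = gcd((g - 3)*(g - 8*h)*(g + 7*h), (g + 6)*(g - 8*h)) = g - 8*h
(4) = k - 1
(5) = y + 3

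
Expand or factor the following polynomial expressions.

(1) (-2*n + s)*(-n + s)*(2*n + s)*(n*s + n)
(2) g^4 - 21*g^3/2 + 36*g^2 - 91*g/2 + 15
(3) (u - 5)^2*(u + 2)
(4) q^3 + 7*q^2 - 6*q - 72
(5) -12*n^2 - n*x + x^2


(1) = 4*n^4*s + 4*n^4 - 4*n^3*s^2 - 4*n^3*s - n^2*s^3 - n^2*s^2 + n*s^4 + n*s^3
(2) = (g - 5)*(g - 3)*(g - 2)*(g - 1/2)
(3) = u^3 - 8*u^2 + 5*u + 50
(4) = (q - 3)*(q + 4)*(q + 6)
(5) = (-4*n + x)*(3*n + x)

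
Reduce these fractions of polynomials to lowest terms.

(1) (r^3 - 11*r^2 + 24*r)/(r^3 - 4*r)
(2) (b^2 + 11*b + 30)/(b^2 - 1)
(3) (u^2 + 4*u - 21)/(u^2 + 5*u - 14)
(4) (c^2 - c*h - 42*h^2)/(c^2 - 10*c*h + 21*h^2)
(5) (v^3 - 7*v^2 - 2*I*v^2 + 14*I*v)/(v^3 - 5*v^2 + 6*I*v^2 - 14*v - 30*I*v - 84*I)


(1) = (r^2 - 11*r + 24)/(r^2 - 4)
(2) = (b^2 + 11*b + 30)/(b^2 - 1)
(3) = (u - 3)/(u - 2)
(4) = (c + 6*h)/(c - 3*h)
(5) = (v^2 - 2*I*v)/(v^2 + v*(2 + 6*I) + 12*I)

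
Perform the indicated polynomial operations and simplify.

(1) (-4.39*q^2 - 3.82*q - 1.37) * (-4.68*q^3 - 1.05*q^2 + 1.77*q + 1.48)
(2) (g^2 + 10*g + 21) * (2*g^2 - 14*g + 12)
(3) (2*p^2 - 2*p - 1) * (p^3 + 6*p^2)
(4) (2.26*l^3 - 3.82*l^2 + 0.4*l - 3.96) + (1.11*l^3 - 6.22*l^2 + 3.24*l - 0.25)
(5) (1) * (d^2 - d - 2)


(1) = 20.5452*q^5 + 22.4871*q^4 + 2.6523*q^3 - 11.8201*q^2 - 8.0785*q - 2.0276
(2) = 2*g^4 + 6*g^3 - 86*g^2 - 174*g + 252
(3) = 2*p^5 + 10*p^4 - 13*p^3 - 6*p^2
(4) = 3.37*l^3 - 10.04*l^2 + 3.64*l - 4.21
(5) = d^2 - d - 2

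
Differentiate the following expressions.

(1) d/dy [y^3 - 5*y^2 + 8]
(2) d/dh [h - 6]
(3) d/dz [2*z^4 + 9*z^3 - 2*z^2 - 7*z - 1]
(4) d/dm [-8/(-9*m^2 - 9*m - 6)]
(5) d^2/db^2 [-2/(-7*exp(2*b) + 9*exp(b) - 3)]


(1) = y*(3*y - 10)
(2) = 1
(3) = 8*z^3 + 27*z^2 - 4*z - 7
(4) = 8*(-2*m - 1)/(3*m^2 + 3*m + 2)^2
(5) = 2*((9 - 28*exp(b))*(7*exp(2*b) - 9*exp(b) + 3) + 2*(14*exp(b) - 9)^2*exp(b))*exp(b)/(7*exp(2*b) - 9*exp(b) + 3)^3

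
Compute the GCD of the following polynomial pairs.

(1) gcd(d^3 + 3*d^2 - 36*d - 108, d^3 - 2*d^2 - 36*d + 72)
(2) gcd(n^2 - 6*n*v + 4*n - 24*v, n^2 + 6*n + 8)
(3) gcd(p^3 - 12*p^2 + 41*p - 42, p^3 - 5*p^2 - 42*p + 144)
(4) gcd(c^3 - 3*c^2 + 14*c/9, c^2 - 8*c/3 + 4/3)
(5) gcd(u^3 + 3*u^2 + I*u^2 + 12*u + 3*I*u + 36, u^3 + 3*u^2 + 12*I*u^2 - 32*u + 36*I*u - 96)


(1) = gcd((d - 6)*(d + 3)*(d + 6), (d - 6)*(d - 2)*(d + 6)) = d^2 - 36
(2) = n + 4
(3) = gcd((p - 7)*(p - 3)*(p - 2), (p - 8)*(p - 3)*(p + 6)) = p - 3
(4) = gcd(c*(c - 7/3)*(c - 2/3), (c - 2)*(c - 2/3)) = c - 2/3
(5) = gcd((u + 3)*(u - 3*I)*(u + 4*I), (u + 3)*(u + 4*I)*(u + 8*I)) = u^2 + u*(3 + 4*I) + 12*I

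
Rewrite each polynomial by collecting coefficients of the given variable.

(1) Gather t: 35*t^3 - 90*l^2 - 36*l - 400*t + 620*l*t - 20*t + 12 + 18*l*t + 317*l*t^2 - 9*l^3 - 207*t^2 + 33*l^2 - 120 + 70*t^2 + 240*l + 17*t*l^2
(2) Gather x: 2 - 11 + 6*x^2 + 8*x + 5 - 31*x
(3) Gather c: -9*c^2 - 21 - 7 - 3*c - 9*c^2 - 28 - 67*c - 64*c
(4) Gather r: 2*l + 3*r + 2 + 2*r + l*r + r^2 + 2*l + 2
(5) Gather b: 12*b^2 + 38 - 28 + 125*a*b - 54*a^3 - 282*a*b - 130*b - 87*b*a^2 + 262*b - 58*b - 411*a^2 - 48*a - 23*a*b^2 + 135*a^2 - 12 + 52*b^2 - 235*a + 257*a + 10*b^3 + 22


(1) = -9*l^3 - 57*l^2 + 204*l + 35*t^3 + t^2*(317*l - 137) + t*(17*l^2 + 638*l - 420) - 108
(2) = 6*x^2 - 23*x - 4
(3) = -18*c^2 - 134*c - 56
(4) = 4*l + r^2 + r*(l + 5) + 4
(5) = -54*a^3 - 276*a^2 - 26*a + 10*b^3 + b^2*(64 - 23*a) + b*(-87*a^2 - 157*a + 74) + 20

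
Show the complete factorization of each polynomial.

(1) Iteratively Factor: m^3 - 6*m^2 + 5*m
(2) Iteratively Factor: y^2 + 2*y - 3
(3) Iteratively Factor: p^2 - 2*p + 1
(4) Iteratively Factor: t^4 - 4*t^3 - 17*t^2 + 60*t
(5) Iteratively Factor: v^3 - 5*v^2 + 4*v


(1) = (m)*(m^2 - 6*m + 5) = m*(m - 5)*(m - 1)
(2) = (y - 1)*(y + 3)
(3) = (p - 1)*(p - 1)
(4) = (t)*(t^3 - 4*t^2 - 17*t + 60) = t*(t - 3)*(t^2 - t - 20) = t*(t - 5)*(t - 3)*(t + 4)
(5) = (v - 1)*(v^2 - 4*v) = (v - 4)*(v - 1)*(v)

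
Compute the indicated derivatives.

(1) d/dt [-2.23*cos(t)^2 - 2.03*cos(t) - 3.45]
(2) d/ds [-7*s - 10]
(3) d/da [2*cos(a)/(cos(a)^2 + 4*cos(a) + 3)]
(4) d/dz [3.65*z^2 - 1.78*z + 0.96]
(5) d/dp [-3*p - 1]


(1) = (4.46*cos(t) + 2.03)*sin(t)
(2) = -7
(3) = 2*(cos(a)^2 - 3)*sin(a)/((cos(a) + 1)^2*(cos(a) + 3)^2)
(4) = 7.3*z - 1.78
(5) = -3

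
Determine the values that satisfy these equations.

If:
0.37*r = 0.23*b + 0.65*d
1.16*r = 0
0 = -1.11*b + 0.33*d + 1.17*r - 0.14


Then:
b = -0.11
d = 0.04
r = 0.00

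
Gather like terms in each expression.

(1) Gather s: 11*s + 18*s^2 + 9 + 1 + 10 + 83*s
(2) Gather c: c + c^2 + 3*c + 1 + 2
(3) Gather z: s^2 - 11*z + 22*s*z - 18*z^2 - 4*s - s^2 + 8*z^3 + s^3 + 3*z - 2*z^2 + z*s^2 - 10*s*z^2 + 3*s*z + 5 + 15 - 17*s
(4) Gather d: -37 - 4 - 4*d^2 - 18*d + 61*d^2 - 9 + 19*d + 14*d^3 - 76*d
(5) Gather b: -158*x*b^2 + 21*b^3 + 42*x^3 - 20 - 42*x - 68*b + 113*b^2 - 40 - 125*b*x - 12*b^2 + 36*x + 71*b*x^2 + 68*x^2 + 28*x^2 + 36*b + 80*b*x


(1) = 18*s^2 + 94*s + 20
(2) = c^2 + 4*c + 3
(3) = s^3 - 21*s + 8*z^3 + z^2*(-10*s - 20) + z*(s^2 + 25*s - 8) + 20
(4) = 14*d^3 + 57*d^2 - 75*d - 50
(5) = 21*b^3 + b^2*(101 - 158*x) + b*(71*x^2 - 45*x - 32) + 42*x^3 + 96*x^2 - 6*x - 60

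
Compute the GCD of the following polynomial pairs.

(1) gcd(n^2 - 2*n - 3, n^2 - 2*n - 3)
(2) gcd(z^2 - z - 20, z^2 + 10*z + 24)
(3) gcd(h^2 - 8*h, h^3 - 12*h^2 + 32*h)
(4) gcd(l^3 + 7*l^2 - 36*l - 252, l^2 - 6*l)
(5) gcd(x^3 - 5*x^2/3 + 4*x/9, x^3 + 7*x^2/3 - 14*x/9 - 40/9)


(1) = gcd((n - 3)*(n + 1), (n - 3)*(n + 1)) = n^2 - 2*n - 3
(2) = z + 4
(3) = h^2 - 8*h
(4) = gcd((l - 6)*(l + 6)*(l + 7), l*(l - 6)) = l - 6
(5) = gcd(x*(x - 4/3)*(x - 1/3), (x - 4/3)*(x + 5/3)*(x + 2)) = x - 4/3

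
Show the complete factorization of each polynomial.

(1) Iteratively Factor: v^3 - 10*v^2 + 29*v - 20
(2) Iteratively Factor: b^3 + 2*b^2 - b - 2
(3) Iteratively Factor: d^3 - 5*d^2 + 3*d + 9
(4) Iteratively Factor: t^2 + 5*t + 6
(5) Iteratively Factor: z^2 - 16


(1) = (v - 5)*(v^2 - 5*v + 4) = (v - 5)*(v - 4)*(v - 1)
(2) = (b + 1)*(b^2 + b - 2) = (b - 1)*(b + 1)*(b + 2)
(3) = (d - 3)*(d^2 - 2*d - 3) = (d - 3)^2*(d + 1)
(4) = (t + 2)*(t + 3)
(5) = (z - 4)*(z + 4)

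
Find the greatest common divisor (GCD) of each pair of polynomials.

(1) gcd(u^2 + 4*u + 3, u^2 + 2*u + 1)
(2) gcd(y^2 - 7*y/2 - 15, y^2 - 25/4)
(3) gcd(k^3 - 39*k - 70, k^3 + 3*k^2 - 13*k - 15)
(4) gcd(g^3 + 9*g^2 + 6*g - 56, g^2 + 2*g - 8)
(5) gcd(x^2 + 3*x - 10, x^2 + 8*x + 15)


(1) = gcd((u + 1)*(u + 3), (u + 1)^2) = u + 1
(2) = y + 5/2
(3) = gcd((k - 7)*(k + 2)*(k + 5), (k - 3)*(k + 1)*(k + 5)) = k + 5
(4) = g^2 + 2*g - 8
(5) = x + 5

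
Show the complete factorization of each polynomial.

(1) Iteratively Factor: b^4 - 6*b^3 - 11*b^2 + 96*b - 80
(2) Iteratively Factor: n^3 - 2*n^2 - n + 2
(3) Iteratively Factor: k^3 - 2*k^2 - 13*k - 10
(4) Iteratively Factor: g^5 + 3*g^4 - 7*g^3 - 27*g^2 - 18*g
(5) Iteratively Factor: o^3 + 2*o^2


(1) = (b - 1)*(b^3 - 5*b^2 - 16*b + 80) = (b - 4)*(b - 1)*(b^2 - b - 20) = (b - 4)*(b - 1)*(b + 4)*(b - 5)
(2) = (n - 2)*(n^2 - 1) = (n - 2)*(n + 1)*(n - 1)
(3) = (k + 2)*(k^2 - 4*k - 5) = (k - 5)*(k + 2)*(k + 1)
(4) = (g)*(g^4 + 3*g^3 - 7*g^2 - 27*g - 18) = g*(g + 1)*(g^3 + 2*g^2 - 9*g - 18) = g*(g + 1)*(g + 3)*(g^2 - g - 6) = g*(g - 3)*(g + 1)*(g + 3)*(g + 2)
(5) = (o + 2)*(o^2) = o*(o + 2)*(o)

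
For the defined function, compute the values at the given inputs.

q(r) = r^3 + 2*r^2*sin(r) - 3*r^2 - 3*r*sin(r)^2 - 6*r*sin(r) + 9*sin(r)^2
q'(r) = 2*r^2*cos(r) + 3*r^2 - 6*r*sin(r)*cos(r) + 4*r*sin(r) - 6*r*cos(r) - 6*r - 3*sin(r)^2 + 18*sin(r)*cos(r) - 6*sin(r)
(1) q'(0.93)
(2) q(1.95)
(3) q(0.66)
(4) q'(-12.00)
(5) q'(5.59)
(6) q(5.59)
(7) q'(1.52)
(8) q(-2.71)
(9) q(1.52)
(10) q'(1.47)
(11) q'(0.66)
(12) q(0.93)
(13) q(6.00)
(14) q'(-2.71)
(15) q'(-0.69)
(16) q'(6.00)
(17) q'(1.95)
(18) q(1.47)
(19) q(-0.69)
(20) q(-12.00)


(1) = -3.09
(2) = -5.08
(3) = -0.27
(4) = 818.70
(5) = 78.44
(6) = 59.26
(7) = -4.88
(8) = -51.88
(9) = -3.48
(10) = -4.96
(11) = -1.48
(12) = -0.89
(13) = 97.24
(14) = 29.72
(15) = 2.99
(16) = 106.13
(17) = -1.86
(18) = -3.24
(19) = -0.51
(20) = -1953.88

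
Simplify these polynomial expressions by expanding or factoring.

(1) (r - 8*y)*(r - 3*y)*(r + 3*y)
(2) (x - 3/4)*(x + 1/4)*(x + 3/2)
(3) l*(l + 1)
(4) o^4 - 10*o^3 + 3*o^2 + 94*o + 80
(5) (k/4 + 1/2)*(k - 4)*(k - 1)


(1) = r^3 - 8*r^2*y - 9*r*y^2 + 72*y^3
(2) = x^3 + x^2 - 15*x/16 - 9/32
(3) = l^2 + l
(4) = (o - 8)*(o - 5)*(o + 1)*(o + 2)
(5) = k^3/4 - 3*k^2/4 - 3*k/2 + 2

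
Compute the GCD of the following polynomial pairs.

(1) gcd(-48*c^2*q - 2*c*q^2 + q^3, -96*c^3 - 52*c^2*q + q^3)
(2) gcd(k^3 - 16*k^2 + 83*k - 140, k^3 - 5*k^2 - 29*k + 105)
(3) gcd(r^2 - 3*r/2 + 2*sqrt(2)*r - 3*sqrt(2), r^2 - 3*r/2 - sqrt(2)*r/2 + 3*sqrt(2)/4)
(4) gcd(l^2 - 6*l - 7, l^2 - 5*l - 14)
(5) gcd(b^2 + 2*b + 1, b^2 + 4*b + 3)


(1) = gcd(q*(-8*c + q)*(6*c + q), (-8*c + q)*(2*c + q)*(6*c + q)) = -48*c^2 - 2*c*q + q^2
(2) = gcd((k - 7)*(k - 5)*(k - 4), (k - 7)*(k - 3)*(k + 5)) = k - 7
(3) = r - 3/2
(4) = gcd((l - 7)*(l + 1), (l - 7)*(l + 2)) = l - 7
(5) = b + 1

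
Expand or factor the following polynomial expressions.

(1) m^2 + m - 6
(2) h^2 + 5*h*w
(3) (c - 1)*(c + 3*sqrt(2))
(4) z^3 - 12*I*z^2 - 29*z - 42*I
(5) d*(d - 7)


(1) = (m - 2)*(m + 3)
(2) = h*(h + 5*w)
(3) = c^2 - c + 3*sqrt(2)*c - 3*sqrt(2)
(4) = (z - 7*I)*(z - 6*I)*(z + I)
(5) = d^2 - 7*d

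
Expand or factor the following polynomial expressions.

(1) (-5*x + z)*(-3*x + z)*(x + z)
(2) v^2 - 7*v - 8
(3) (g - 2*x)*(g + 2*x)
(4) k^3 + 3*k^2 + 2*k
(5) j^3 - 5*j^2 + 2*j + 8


(1) = 15*x^3 + 7*x^2*z - 7*x*z^2 + z^3
(2) = (v - 8)*(v + 1)
(3) = g^2 - 4*x^2
(4) = k*(k + 1)*(k + 2)
(5) = (j - 4)*(j - 2)*(j + 1)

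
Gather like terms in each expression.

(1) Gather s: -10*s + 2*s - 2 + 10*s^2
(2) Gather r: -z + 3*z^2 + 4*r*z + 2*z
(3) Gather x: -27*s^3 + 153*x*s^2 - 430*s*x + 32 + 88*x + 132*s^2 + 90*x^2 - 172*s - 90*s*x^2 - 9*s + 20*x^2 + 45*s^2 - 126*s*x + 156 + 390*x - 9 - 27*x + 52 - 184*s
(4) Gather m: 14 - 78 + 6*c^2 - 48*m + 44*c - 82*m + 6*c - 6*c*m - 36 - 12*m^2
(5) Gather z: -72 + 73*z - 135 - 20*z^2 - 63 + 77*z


(1) = 10*s^2 - 8*s - 2
(2) = 4*r*z + 3*z^2 + z
(3) = -27*s^3 + 177*s^2 - 365*s + x^2*(110 - 90*s) + x*(153*s^2 - 556*s + 451) + 231
(4) = 6*c^2 + 50*c - 12*m^2 + m*(-6*c - 130) - 100
(5) = -20*z^2 + 150*z - 270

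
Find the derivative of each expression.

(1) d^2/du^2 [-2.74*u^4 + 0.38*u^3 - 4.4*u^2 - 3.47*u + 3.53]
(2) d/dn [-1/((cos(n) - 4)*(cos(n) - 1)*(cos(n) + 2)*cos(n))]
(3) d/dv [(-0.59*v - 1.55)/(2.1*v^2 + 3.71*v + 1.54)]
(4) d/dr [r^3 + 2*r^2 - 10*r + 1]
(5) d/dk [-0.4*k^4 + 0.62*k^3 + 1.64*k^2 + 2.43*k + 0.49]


(1) = -32.88*u^2 + 2.28*u - 8.8
(2) = (-4*cos(n)^3 + 9*cos(n)^2 + 12*cos(n) - 8)*sin(n)/((cos(n) - 4)^2*(cos(n) - 1)^2*(cos(n) + 2)^2*cos(n)^2)
(3) = (1.239*v^2 + 6.51*v + 4.8419)/(4.41*v^4 + 15.582*v^3 + 20.2321*v^2 + 11.4268*v + 2.3716)
(4) = 3*r^2 + 4*r - 10
(5) = -1.6*k^3 + 1.86*k^2 + 3.28*k + 2.43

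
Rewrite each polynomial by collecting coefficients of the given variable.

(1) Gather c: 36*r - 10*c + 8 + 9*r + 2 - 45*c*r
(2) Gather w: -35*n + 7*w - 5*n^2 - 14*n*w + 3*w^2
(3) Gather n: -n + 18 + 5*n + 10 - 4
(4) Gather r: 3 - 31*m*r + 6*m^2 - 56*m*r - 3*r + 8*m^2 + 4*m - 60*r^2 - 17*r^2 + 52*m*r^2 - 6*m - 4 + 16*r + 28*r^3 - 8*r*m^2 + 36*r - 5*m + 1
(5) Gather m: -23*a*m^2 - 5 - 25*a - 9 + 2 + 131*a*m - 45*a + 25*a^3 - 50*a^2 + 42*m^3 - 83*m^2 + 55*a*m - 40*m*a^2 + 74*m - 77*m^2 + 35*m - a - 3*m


(1) = c*(-45*r - 10) + 45*r + 10
(2) = -5*n^2 - 35*n + 3*w^2 + w*(7 - 14*n)
(3) = 4*n + 24
(4) = 14*m^2 - 7*m + 28*r^3 + r^2*(52*m - 77) + r*(-8*m^2 - 87*m + 49)
(5) = 25*a^3 - 50*a^2 - 71*a + 42*m^3 + m^2*(-23*a - 160) + m*(-40*a^2 + 186*a + 106) - 12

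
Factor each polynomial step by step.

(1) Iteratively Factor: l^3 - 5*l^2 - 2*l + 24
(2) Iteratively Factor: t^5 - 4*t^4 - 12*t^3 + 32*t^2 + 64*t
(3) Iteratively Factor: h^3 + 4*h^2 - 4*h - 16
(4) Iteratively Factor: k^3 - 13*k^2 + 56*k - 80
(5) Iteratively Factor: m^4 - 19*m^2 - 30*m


(1) = (l - 3)*(l^2 - 2*l - 8) = (l - 4)*(l - 3)*(l + 2)
(2) = (t - 4)*(t^4 - 12*t^2 - 16*t) = (t - 4)^2*(t^3 + 4*t^2 + 4*t) = t*(t - 4)^2*(t^2 + 4*t + 4) = t*(t - 4)^2*(t + 2)*(t + 2)
(3) = (h + 4)*(h^2 - 4) = (h - 2)*(h + 4)*(h + 2)
(4) = (k - 4)*(k^2 - 9*k + 20) = (k - 4)^2*(k - 5)
(5) = (m + 3)*(m^3 - 3*m^2 - 10*m) = (m + 2)*(m + 3)*(m^2 - 5*m) = m*(m + 2)*(m + 3)*(m - 5)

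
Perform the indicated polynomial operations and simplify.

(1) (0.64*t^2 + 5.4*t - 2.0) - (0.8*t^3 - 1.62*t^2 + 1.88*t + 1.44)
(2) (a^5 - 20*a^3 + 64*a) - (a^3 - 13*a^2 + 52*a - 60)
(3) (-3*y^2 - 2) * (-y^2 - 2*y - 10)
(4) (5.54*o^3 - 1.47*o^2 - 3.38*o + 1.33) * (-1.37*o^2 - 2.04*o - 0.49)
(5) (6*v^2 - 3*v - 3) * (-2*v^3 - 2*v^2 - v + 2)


(1) = -0.8*t^3 + 2.26*t^2 + 3.52*t - 3.44
(2) = a^5 - 21*a^3 + 13*a^2 + 12*a + 60
(3) = 3*y^4 + 6*y^3 + 32*y^2 + 4*y + 20
(4) = -7.5898*o^5 - 9.2877*o^4 + 4.9148*o^3 + 5.7934*o^2 - 1.057*o - 0.6517
(5) = -12*v^5 - 6*v^4 + 6*v^3 + 21*v^2 - 3*v - 6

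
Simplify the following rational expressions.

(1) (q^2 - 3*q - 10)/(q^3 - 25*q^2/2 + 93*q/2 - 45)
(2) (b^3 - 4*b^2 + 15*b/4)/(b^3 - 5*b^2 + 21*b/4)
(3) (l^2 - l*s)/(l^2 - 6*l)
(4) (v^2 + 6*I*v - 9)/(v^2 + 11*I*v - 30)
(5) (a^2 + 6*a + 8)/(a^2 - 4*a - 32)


(1) = (2*q + 4)/(2*q^2 - 15*q + 18)
(2) = (2*b - 5)/(2*b - 7)
(3) = (l - s)/(l - 6)
(4) = (v^2 + 6*I*v - 9)/(v^2 + 11*I*v - 30)
(5) = (a + 2)/(a - 8)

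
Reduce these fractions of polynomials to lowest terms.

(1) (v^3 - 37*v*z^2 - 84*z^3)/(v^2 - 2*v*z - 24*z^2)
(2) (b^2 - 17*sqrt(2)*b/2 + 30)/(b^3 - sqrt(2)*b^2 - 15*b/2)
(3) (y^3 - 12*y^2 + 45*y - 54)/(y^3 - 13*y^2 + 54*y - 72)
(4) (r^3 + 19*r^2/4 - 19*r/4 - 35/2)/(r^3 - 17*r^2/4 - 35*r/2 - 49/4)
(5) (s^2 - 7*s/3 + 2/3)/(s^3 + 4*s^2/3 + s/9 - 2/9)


(1) = (-v^2 + 4*v*z + 21*z^2)/(-v + 6*z)
(2) = (4*b - 24*sqrt(2))/(4*b^2 + 6*sqrt(2)*b)
(3) = (y - 3)/(y - 4)
(4) = (r^2 + 3*r - 10)/(r^2 - 6*r - 7)
(5) = (3*s - 6)/(3*s^2 + 5*s + 2)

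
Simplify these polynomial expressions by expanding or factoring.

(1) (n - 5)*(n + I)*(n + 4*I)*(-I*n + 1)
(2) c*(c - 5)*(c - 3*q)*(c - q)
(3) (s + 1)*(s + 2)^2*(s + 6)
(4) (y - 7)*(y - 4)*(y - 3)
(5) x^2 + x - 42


(1) = -I*n^4 + 6*n^3 + 5*I*n^3 - 30*n^2 + 9*I*n^2 - 4*n - 45*I*n + 20
(2) = c^4 - 4*c^3*q - 5*c^3 + 3*c^2*q^2 + 20*c^2*q - 15*c*q^2
(3) = s^4 + 11*s^3 + 38*s^2 + 52*s + 24
(4) = y^3 - 14*y^2 + 61*y - 84
(5) = (x - 6)*(x + 7)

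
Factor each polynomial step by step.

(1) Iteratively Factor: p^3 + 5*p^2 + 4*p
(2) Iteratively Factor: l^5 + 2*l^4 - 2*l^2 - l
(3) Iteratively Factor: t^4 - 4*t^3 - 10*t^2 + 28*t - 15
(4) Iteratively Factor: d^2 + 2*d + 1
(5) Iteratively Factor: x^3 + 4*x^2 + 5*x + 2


(1) = (p + 1)*(p^2 + 4*p) = p*(p + 1)*(p + 4)
(2) = (l + 1)*(l^4 + l^3 - l^2 - l) = (l - 1)*(l + 1)*(l^3 + 2*l^2 + l) = (l - 1)*(l + 1)^2*(l^2 + l) = (l - 1)*(l + 1)^3*(l)
(3) = (t - 5)*(t^3 + t^2 - 5*t + 3) = (t - 5)*(t - 1)*(t^2 + 2*t - 3) = (t - 5)*(t - 1)*(t + 3)*(t - 1)
(4) = (d + 1)*(d + 1)
(5) = (x + 1)*(x^2 + 3*x + 2) = (x + 1)*(x + 2)*(x + 1)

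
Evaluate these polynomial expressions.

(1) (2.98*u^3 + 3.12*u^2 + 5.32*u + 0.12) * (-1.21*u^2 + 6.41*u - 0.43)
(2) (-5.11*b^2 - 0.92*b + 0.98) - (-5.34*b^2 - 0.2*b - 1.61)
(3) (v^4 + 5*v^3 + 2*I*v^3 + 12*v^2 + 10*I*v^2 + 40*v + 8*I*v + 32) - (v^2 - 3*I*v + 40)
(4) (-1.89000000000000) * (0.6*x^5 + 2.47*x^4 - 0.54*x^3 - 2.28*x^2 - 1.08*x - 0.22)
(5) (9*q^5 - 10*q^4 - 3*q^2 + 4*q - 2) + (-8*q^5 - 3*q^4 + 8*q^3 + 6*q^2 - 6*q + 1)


(1) = -3.6058*u^5 + 15.3266*u^4 + 12.2806*u^3 + 32.6144*u^2 - 1.5184*u - 0.0516
(2) = 0.23*b^2 - 0.72*b + 2.59
(3) = v^4 + 5*v^3 + 2*I*v^3 + 11*v^2 + 10*I*v^2 + 40*v + 11*I*v - 8
(4) = -1.134*x^5 - 4.6683*x^4 + 1.0206*x^3 + 4.3092*x^2 + 2.0412*x + 0.4158
(5) = q^5 - 13*q^4 + 8*q^3 + 3*q^2 - 2*q - 1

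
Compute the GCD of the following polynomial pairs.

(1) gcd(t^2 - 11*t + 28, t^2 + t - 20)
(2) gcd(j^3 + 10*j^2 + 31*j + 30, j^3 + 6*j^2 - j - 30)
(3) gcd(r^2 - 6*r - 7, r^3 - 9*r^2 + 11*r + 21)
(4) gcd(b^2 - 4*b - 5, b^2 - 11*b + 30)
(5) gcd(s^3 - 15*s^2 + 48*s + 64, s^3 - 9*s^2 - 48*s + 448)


(1) = t - 4
(2) = gcd((j + 2)*(j + 3)*(j + 5), (j - 2)*(j + 3)*(j + 5)) = j^2 + 8*j + 15
(3) = r^2 - 6*r - 7
(4) = gcd((b - 5)*(b + 1), (b - 6)*(b - 5)) = b - 5
(5) = gcd((s - 8)^2*(s + 1), (s - 8)^2*(s + 7)) = s^2 - 16*s + 64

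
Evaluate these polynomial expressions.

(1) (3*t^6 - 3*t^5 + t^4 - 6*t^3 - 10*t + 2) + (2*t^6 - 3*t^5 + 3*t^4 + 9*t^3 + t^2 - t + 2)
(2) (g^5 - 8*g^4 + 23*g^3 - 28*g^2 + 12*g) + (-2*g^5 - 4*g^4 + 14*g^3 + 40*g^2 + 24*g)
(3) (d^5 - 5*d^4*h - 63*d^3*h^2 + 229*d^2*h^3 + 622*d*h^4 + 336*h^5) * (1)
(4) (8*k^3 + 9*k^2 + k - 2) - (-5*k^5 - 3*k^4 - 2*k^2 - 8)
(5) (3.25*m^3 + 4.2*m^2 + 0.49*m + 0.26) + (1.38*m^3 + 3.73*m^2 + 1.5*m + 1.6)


(1) = 5*t^6 - 6*t^5 + 4*t^4 + 3*t^3 + t^2 - 11*t + 4
(2) = -g^5 - 12*g^4 + 37*g^3 + 12*g^2 + 36*g
(3) = d^5 - 5*d^4*h - 63*d^3*h^2 + 229*d^2*h^3 + 622*d*h^4 + 336*h^5
(4) = 5*k^5 + 3*k^4 + 8*k^3 + 11*k^2 + k + 6
(5) = 4.63*m^3 + 7.93*m^2 + 1.99*m + 1.86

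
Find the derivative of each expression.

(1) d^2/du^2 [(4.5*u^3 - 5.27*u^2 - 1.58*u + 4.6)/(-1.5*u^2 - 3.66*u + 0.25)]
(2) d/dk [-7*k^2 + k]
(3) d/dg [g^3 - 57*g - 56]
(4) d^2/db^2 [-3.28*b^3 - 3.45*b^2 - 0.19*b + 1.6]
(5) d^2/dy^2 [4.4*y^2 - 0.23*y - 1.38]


(1) = (-174.69*u^3 - 25.5375*u^2 - 149.6565*u - 123.13937)/(3.375*u^6 + 24.705*u^5 + 58.5927*u^4 + 40.792896*u^3 - 9.76545*u^2 + 0.68625*u - 0.015625)
(2) = 1 - 14*k
(3) = 3*g^2 - 57
(4) = -19.68*b - 6.9
(5) = 8.80000000000000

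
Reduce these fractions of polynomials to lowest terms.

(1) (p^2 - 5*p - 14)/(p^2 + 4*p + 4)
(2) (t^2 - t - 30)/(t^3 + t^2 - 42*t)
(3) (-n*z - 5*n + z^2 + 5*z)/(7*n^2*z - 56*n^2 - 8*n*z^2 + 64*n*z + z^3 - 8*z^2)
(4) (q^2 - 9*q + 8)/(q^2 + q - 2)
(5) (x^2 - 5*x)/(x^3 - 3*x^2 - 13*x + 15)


(1) = (p - 7)/(p + 2)
(2) = (t + 5)/(t^2 + 7*t)
(3) = (z + 5)/(-7*n*z + 56*n + z^2 - 8*z)
(4) = (q - 8)/(q + 2)
(5) = x/(x^2 + 2*x - 3)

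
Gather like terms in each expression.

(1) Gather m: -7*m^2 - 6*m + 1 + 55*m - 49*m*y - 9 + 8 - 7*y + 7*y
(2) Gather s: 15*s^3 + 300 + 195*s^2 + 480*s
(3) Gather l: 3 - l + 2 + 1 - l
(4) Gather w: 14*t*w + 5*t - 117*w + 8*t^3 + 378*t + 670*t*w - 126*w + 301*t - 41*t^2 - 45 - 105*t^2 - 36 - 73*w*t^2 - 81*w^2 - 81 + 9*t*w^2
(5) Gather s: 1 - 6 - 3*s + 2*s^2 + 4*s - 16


(1) = -7*m^2 + m*(49 - 49*y)
(2) = 15*s^3 + 195*s^2 + 480*s + 300
(3) = 6 - 2*l
(4) = 8*t^3 - 146*t^2 + 684*t + w^2*(9*t - 81) + w*(-73*t^2 + 684*t - 243) - 162
(5) = 2*s^2 + s - 21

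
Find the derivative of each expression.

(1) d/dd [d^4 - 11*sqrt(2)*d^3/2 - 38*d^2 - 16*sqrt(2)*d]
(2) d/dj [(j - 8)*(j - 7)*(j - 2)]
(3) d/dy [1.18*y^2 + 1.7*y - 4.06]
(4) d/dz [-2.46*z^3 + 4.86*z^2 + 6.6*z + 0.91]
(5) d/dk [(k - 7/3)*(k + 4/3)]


(1) = 4*d^3 - 33*sqrt(2)*d^2/2 - 76*d - 16*sqrt(2)
(2) = 3*j^2 - 34*j + 86
(3) = 2.36*y + 1.7
(4) = -7.38*z^2 + 9.72*z + 6.6
(5) = 2*k - 1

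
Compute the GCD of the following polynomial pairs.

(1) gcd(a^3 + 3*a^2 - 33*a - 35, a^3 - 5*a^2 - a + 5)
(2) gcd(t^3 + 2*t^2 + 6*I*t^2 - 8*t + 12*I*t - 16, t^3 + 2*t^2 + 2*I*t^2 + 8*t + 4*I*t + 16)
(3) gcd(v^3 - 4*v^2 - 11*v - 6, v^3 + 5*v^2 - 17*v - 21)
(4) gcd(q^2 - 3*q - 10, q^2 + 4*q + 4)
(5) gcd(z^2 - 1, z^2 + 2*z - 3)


(1) = a^2 - 4*a - 5
(2) = t^2 + t*(2 + 4*I) + 8*I
(3) = gcd((v - 6)*(v + 1)^2, (v - 3)*(v + 1)*(v + 7)) = v + 1
(4) = gcd((q - 5)*(q + 2), (q + 2)^2) = q + 2
(5) = z - 1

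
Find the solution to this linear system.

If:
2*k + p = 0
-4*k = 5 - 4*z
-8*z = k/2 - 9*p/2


Then:
k = -4/7
p = 8/7
z = 19/28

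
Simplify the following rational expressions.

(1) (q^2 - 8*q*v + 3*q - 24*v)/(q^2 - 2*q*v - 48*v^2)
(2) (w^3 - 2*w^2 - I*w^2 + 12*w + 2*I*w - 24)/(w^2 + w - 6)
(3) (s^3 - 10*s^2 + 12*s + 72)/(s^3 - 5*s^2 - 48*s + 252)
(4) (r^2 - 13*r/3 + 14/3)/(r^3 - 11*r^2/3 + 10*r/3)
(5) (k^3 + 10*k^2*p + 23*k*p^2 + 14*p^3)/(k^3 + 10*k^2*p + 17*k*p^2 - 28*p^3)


(1) = (q + 3)/(q + 6*v)
(2) = (w^2 - I*w + 12)/(w + 3)
(3) = (s + 2)/(s + 7)
(4) = (3*r - 7)/(3*r^2 - 5*r)
(5) = (-k^2 - 3*k*p - 2*p^2)/(-k^2 - 3*k*p + 4*p^2)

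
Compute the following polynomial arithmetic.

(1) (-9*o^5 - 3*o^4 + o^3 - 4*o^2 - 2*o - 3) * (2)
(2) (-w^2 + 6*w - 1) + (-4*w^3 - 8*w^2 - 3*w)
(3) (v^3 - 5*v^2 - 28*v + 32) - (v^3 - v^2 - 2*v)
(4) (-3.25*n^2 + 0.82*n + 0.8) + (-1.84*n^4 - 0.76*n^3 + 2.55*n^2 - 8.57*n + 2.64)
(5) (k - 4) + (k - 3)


(1) = -18*o^5 - 6*o^4 + 2*o^3 - 8*o^2 - 4*o - 6
(2) = -4*w^3 - 9*w^2 + 3*w - 1
(3) = -4*v^2 - 26*v + 32
(4) = -1.84*n^4 - 0.76*n^3 - 0.7*n^2 - 7.75*n + 3.44
(5) = 2*k - 7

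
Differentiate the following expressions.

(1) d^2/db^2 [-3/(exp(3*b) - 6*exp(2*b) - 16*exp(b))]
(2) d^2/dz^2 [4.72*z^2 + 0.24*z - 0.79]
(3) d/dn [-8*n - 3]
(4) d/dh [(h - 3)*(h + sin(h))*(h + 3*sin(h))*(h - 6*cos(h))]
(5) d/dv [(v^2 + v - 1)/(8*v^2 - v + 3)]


(1) = 3*(2*(-3*exp(2*b) + 12*exp(b) + 16)^2 + (-exp(2*b) + 6*exp(b) + 16)*(9*exp(2*b) - 24*exp(b) - 16))*exp(-b)/(-exp(2*b) + 6*exp(b) + 16)^3
(2) = 9.44000000000000
(3) = -8
(4) = (h - 3)*(h + sin(h))*(h + 3*sin(h))*(6*sin(h) + 1) + (h - 3)*(h + sin(h))*(h - 6*cos(h))*(3*cos(h) + 1) + (h - 3)*(h + 3*sin(h))*(h - 6*cos(h))*(cos(h) + 1) + (h + sin(h))*(h + 3*sin(h))*(h - 6*cos(h))
(5) = (-9*v^2 + 22*v + 2)/(64*v^4 - 16*v^3 + 49*v^2 - 6*v + 9)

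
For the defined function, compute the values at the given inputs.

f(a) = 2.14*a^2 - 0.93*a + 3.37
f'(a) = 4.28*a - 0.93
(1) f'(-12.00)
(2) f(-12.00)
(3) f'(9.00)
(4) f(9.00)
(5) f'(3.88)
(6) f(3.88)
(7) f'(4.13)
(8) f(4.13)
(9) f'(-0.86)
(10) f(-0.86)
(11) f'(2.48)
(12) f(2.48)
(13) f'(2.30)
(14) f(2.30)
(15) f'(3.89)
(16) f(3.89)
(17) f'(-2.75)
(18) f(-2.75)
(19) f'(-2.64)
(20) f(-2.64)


(1) = -52.29
(2) = 322.69
(3) = 37.59
(4) = 168.34
(5) = 15.68
(6) = 31.98
(7) = 16.75
(8) = 36.03
(9) = -4.61
(10) = 5.75
(11) = 9.68
(12) = 14.23
(13) = 8.91
(14) = 12.55
(15) = 15.72
(16) = 32.13
(17) = -12.70
(18) = 22.11
(19) = -12.23
(20) = 20.74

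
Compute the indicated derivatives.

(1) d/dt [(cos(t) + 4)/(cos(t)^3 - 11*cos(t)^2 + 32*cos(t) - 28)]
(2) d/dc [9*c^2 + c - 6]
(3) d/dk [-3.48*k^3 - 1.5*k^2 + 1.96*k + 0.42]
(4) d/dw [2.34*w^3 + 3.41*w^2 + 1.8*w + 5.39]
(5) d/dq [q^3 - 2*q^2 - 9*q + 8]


(1) = (5*cos(t) + cos(2*t) - 77)*sin(t)/((cos(t) - 7)^2*(cos(t) - 2)^3)
(2) = 18*c + 1
(3) = -10.44*k^2 - 3.0*k + 1.96
(4) = 7.02*w^2 + 6.82*w + 1.8
(5) = 3*q^2 - 4*q - 9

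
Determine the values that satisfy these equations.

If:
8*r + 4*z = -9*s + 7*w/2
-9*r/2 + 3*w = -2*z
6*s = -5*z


Then:
r = 14*z/33
s = -5*z/6
w = -z/33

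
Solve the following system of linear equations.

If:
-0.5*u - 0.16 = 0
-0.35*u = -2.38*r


Then:
r = -0.05
u = -0.32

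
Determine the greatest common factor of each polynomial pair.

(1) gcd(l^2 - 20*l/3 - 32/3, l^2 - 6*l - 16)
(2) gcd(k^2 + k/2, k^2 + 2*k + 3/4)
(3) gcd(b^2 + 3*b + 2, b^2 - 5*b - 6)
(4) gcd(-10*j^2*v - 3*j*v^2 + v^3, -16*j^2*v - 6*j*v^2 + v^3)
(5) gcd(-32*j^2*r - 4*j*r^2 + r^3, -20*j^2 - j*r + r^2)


(1) = l - 8
(2) = k + 1/2
(3) = b + 1
(4) = 2*j*v + v^2
(5) = gcd(r*(-8*j + r)*(4*j + r), (-5*j + r)*(4*j + r)) = 4*j + r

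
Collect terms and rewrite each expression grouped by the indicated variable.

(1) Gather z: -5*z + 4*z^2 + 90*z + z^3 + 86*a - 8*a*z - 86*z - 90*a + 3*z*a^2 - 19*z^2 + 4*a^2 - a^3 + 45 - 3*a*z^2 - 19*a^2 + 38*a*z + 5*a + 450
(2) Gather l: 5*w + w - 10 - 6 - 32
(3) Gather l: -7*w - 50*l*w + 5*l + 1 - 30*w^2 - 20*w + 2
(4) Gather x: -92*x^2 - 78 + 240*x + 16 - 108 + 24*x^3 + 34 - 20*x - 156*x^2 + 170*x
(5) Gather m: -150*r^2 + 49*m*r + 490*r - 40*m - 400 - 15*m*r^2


(1) = -a^3 - 15*a^2 + a + z^3 + z^2*(-3*a - 15) + z*(3*a^2 + 30*a - 1) + 495
(2) = 6*w - 48
(3) = l*(5 - 50*w) - 30*w^2 - 27*w + 3
(4) = 24*x^3 - 248*x^2 + 390*x - 136
(5) = m*(-15*r^2 + 49*r - 40) - 150*r^2 + 490*r - 400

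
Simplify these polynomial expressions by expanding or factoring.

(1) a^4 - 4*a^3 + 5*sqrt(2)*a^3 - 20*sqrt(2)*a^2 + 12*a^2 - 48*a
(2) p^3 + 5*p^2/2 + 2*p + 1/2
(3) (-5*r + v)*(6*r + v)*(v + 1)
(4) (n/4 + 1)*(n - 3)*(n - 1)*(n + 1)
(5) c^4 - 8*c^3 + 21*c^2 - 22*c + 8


(1) = a*(a - 4)*(a + 2*sqrt(2))*(a + 3*sqrt(2))
(2) = (p + 1/2)*(p + 1)^2
(3) = -30*r^2*v - 30*r^2 + r*v^2 + r*v + v^3 + v^2
(4) = n^4/4 + n^3/4 - 13*n^2/4 - n/4 + 3
(5) = (c - 4)*(c - 2)*(c - 1)^2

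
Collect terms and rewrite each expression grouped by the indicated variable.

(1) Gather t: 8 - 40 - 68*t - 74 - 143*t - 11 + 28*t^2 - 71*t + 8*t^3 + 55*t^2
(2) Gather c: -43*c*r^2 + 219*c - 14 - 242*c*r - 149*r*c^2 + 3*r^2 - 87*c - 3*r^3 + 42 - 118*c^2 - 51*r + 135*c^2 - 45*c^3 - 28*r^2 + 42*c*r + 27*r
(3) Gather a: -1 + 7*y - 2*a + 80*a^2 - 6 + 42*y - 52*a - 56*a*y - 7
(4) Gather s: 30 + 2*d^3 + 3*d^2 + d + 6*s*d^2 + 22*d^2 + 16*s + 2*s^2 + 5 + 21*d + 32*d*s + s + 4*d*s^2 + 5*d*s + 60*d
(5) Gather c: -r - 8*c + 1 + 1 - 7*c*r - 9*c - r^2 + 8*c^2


(1) = 8*t^3 + 83*t^2 - 282*t - 117
(2) = -45*c^3 + c^2*(17 - 149*r) + c*(-43*r^2 - 200*r + 132) - 3*r^3 - 25*r^2 - 24*r + 28
(3) = 80*a^2 + a*(-56*y - 54) + 49*y - 14
(4) = 2*d^3 + 25*d^2 + 82*d + s^2*(4*d + 2) + s*(6*d^2 + 37*d + 17) + 35
(5) = 8*c^2 + c*(-7*r - 17) - r^2 - r + 2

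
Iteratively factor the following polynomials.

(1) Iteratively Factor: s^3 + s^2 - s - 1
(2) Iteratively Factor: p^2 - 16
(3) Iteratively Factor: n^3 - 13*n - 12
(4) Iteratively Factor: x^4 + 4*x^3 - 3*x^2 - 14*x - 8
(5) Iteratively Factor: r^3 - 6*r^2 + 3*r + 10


(1) = (s + 1)*(s^2 - 1) = (s - 1)*(s + 1)*(s + 1)
(2) = (p + 4)*(p - 4)
(3) = (n + 1)*(n^2 - n - 12) = (n - 4)*(n + 1)*(n + 3)
(4) = (x + 1)*(x^3 + 3*x^2 - 6*x - 8) = (x - 2)*(x + 1)*(x^2 + 5*x + 4) = (x - 2)*(x + 1)*(x + 4)*(x + 1)
(5) = (r + 1)*(r^2 - 7*r + 10) = (r - 2)*(r + 1)*(r - 5)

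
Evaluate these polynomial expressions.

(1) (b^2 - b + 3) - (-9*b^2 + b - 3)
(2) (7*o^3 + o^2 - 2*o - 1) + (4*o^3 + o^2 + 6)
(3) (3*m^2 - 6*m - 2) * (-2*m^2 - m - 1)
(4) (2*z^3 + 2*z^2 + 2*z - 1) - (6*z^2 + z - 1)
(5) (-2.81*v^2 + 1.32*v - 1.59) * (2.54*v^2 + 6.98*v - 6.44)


(1) = 10*b^2 - 2*b + 6
(2) = 11*o^3 + 2*o^2 - 2*o + 5
(3) = -6*m^4 + 9*m^3 + 7*m^2 + 8*m + 2
(4) = 2*z^3 - 4*z^2 + z
(5) = -7.1374*v^4 - 16.261*v^3 + 23.2714*v^2 - 19.599*v + 10.2396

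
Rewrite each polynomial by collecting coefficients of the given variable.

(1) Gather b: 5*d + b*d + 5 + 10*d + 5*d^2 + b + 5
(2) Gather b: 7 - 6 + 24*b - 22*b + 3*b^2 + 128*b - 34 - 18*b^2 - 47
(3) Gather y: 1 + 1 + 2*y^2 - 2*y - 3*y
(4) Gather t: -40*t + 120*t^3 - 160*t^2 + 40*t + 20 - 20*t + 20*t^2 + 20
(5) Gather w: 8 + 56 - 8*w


(1) = b*(d + 1) + 5*d^2 + 15*d + 10
(2) = -15*b^2 + 130*b - 80
(3) = 2*y^2 - 5*y + 2
(4) = 120*t^3 - 140*t^2 - 20*t + 40
(5) = 64 - 8*w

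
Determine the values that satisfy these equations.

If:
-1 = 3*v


Then:
v = -1/3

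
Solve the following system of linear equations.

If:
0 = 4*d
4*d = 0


Then:
d = 0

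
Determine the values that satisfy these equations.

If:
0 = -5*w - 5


Then:
w = -1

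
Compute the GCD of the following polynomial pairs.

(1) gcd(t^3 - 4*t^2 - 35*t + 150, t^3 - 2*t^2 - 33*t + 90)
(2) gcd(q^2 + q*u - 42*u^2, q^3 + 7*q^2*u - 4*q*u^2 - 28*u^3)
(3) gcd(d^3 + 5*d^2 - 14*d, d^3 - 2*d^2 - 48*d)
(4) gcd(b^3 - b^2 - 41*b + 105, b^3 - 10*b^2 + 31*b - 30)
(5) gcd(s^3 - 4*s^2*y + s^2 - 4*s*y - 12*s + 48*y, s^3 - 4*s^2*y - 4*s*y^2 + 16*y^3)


(1) = gcd((t - 5)^2*(t + 6), (t - 5)*(t - 3)*(t + 6)) = t^2 + t - 30
(2) = q + 7*u
(3) = gcd(d*(d - 2)*(d + 7), d*(d - 8)*(d + 6)) = d
(4) = b^2 - 8*b + 15
(5) = -s + 4*y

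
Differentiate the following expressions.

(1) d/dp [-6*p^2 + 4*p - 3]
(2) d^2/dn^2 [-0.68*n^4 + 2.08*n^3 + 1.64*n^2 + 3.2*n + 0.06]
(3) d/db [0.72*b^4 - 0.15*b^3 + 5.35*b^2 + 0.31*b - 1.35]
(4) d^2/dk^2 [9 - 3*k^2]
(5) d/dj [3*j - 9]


(1) = 4 - 12*p
(2) = -8.16*n^2 + 12.48*n + 3.28
(3) = 2.88*b^3 - 0.45*b^2 + 10.7*b + 0.31
(4) = -6
(5) = 3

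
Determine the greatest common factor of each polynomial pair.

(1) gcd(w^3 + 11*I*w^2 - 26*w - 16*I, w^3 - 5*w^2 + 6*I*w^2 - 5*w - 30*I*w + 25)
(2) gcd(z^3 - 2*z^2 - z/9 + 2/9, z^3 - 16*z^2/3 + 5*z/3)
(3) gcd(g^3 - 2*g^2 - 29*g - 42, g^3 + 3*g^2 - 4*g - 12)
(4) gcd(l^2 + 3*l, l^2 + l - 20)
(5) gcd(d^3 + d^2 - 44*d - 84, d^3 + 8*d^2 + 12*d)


(1) = gcd((w + I)*(w + 2*I)*(w + 8*I), (w - 5)*(w + I)*(w + 5*I)) = w + I
(2) = gcd((z - 2)*(z - 1/3)*(z + 1/3), z*(z - 5)*(z - 1/3)) = z - 1/3
(3) = gcd((g - 7)*(g + 2)*(g + 3), (g - 2)*(g + 2)*(g + 3)) = g^2 + 5*g + 6
(4) = 1
(5) = d^2 + 8*d + 12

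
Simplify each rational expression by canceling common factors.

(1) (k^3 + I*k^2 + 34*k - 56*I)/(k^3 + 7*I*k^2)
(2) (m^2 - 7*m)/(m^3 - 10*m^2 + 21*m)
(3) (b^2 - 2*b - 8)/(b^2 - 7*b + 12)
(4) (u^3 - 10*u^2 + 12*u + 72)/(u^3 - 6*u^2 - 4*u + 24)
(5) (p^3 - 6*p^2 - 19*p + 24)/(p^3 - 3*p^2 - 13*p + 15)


(1) = (k^2 - 6*I*k - 8)/k^2
(2) = 1/(m - 3)
(3) = (b + 2)/(b - 3)
(4) = (u - 6)/(u - 2)
(5) = (p - 8)/(p - 5)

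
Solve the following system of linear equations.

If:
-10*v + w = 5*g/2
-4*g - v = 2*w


Then:
g = -14*w/25
v = 6*w/25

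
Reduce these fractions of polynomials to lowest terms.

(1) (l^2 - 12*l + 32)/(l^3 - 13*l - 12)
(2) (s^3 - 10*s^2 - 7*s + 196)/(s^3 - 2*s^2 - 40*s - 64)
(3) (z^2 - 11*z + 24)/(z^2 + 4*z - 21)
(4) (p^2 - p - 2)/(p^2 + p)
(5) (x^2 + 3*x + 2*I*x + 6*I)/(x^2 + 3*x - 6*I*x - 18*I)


(1) = (l - 8)/(l^2 + 4*l + 3)
(2) = (s^2 - 14*s + 49)/(s^2 - 6*s - 16)
(3) = (z - 8)/(z + 7)
(4) = (p - 2)/p
(5) = (x + 2*I)/(x - 6*I)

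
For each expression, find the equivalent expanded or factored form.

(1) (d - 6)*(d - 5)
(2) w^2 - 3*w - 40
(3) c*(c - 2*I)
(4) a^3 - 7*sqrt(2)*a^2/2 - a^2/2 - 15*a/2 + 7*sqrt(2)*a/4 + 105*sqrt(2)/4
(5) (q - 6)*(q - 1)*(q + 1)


(1) = d^2 - 11*d + 30
(2) = (w - 8)*(w + 5)
(3) = c^2 - 2*I*c
(4) = (a - 3)*(a + 5/2)*(a - 7*sqrt(2)/2)
(5) = q^3 - 6*q^2 - q + 6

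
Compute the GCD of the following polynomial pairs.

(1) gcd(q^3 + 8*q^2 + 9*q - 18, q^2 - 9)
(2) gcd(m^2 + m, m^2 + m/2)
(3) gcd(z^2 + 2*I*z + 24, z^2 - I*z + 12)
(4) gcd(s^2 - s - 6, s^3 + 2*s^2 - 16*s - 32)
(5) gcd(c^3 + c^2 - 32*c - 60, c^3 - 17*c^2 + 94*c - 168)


(1) = q + 3
(2) = gcd(m*(m + 1), m*(m + 1/2)) = m
(3) = gcd((z - 4*I)*(z + 6*I), (z - 4*I)*(z + 3*I)) = z - 4*I
(4) = s + 2
(5) = c - 6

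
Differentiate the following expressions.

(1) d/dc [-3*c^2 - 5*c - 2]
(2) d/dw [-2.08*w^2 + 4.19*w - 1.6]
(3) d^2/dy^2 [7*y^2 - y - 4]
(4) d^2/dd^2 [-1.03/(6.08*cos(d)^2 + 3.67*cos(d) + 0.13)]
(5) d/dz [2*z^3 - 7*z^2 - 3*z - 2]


(1) = -6*c - 5
(2) = 4.19 - 4.16*w
(3) = 14
(4) = (152.301568*(1 - cos(d)^2)^2 + 68.949024*cos(d)^3 + 86.767303*cos(d)^2 - 138.389461*cos(d) - 178.419278)/(6.08*cos(d)^2 + 3.67*cos(d) + 0.13)^3
(5) = 6*z^2 - 14*z - 3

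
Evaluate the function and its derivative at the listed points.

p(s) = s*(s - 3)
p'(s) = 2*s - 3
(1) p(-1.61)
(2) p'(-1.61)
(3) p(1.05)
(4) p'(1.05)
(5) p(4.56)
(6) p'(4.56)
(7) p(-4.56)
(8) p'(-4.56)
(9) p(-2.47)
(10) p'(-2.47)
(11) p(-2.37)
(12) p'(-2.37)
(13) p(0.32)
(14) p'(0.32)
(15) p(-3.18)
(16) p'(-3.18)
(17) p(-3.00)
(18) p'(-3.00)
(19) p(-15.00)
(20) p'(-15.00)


(1) = 7.42
(2) = -6.22
(3) = -2.05
(4) = -0.90
(5) = 7.11
(6) = 6.12
(7) = 34.47
(8) = -12.12
(9) = 13.51
(10) = -7.94
(11) = 12.73
(12) = -7.74
(13) = -0.86
(14) = -2.36
(15) = 19.65
(16) = -9.36
(17) = 18.00
(18) = -9.00
(19) = 270.00
(20) = -33.00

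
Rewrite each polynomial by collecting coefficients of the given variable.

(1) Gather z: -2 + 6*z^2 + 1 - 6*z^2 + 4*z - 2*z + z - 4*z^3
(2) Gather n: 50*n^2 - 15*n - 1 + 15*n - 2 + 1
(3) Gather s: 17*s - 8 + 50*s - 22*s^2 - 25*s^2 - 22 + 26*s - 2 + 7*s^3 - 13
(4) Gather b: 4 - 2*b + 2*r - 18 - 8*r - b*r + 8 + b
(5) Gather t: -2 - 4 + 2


(1) = -4*z^3 + 3*z - 1
(2) = 50*n^2 - 2
(3) = 7*s^3 - 47*s^2 + 93*s - 45
(4) = b*(-r - 1) - 6*r - 6
(5) = -4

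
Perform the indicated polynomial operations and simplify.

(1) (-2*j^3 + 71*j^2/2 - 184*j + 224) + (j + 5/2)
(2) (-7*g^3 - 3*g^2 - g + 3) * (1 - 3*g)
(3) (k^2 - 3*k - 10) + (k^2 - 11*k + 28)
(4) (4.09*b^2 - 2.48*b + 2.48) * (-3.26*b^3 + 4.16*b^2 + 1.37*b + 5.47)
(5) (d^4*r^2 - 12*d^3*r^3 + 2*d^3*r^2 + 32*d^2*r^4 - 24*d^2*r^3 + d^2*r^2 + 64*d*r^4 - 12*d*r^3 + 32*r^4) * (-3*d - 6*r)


(1) = -2*j^3 + 71*j^2/2 - 183*j + 453/2
(2) = 21*g^4 + 2*g^3 - 10*g + 3
(3) = 2*k^2 - 14*k + 18
(4) = -13.3334*b^5 + 25.0992*b^4 - 12.7983*b^3 + 29.2915*b^2 - 10.168*b + 13.5656
(5) = -3*d^5*r^2 + 30*d^4*r^3 - 6*d^4*r^2 - 24*d^3*r^4 + 60*d^3*r^3 - 3*d^3*r^2 - 192*d^2*r^5 - 48*d^2*r^4 + 30*d^2*r^3 - 384*d*r^5 - 24*d*r^4 - 192*r^5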